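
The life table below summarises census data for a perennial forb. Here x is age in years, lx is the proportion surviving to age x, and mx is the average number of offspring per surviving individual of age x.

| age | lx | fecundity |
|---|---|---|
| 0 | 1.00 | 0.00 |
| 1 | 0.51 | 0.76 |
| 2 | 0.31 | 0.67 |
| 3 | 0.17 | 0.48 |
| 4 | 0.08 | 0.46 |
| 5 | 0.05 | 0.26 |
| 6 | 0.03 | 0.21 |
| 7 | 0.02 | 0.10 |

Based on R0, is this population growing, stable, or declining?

declining

R0 = Σ lx·mx = 0 + 0.3876 + 0.2077 + 0.0816 + 0.0368 + 0.013 + 0.0063 + 0.002 = 0.735
R0 < 1, so the population is declining.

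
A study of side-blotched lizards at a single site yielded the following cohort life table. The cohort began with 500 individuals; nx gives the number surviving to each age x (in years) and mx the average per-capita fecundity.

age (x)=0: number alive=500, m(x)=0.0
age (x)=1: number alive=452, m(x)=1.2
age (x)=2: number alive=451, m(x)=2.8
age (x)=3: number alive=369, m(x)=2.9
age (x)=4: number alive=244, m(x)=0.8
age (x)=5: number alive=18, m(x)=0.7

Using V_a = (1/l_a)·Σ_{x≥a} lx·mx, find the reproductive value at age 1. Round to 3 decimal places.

lx = nx/n0 = nx/500: 1, 0.904, 0.902, 0.738, 0.488, 0.036
lx·mx for x ≥ 1: 1.0848, 2.5256, 2.1402, 0.3904, 0.0252 → sum = 6.1662
V_1 = 6.1662 / l_1 = 6.1662 / 0.904 = 6.821018… → 6.821

6.821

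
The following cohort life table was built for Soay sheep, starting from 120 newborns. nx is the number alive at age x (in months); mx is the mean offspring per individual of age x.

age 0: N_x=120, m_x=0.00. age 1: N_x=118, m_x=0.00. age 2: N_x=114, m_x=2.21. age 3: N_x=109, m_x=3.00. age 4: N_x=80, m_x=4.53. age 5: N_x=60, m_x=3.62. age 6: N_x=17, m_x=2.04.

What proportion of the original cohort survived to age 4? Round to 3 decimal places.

0.667

l_4 = n_4/n_0 = 80/120 = 0.666667… → 0.667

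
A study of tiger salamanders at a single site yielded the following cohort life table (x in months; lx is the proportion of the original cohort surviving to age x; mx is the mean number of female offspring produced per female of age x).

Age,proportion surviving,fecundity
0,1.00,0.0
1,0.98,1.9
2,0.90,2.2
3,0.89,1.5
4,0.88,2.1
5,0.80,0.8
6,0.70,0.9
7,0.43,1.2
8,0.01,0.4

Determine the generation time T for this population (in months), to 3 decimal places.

3.159

lx·mx: 0, 1.862, 1.98, 1.335, 1.848, 0.64, 0.63, 0.516, 0.004 → R0 = 8.815
x·lx·mx: 0, 1.862, 3.96, 4.005, 7.392, 3.2, 3.78, 3.612, 0.032 → Σ = 27.843
T = 27.843 / 8.815 = 3.158593… → 3.159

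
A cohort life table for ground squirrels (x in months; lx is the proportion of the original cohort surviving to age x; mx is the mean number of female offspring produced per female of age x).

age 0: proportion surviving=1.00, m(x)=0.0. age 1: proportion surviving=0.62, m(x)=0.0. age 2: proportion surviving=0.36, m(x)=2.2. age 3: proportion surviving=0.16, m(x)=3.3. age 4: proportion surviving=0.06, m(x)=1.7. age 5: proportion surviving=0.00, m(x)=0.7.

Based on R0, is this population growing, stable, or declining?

R0 = Σ lx·mx = 0 + 0 + 0.792 + 0.528 + 0.102 + 0 = 1.422
R0 > 1, so the population is growing.

growing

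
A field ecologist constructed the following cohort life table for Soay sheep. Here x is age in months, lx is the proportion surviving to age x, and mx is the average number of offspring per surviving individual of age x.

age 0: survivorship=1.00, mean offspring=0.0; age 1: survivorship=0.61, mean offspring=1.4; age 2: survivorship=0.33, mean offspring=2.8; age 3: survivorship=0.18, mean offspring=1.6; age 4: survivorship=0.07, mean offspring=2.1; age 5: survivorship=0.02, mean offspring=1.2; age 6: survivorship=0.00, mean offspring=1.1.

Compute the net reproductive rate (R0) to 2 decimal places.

2.24

lx·mx by age: 0, 0.854, 0.924, 0.288, 0.147, 0.024, 0
R0 = Σ lx·mx = 2.237 → 2.24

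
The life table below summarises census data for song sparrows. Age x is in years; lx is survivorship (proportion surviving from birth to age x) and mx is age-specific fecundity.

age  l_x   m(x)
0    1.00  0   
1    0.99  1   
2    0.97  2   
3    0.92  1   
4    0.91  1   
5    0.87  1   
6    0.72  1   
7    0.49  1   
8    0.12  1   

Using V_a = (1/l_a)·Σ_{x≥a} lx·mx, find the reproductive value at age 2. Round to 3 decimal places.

lx·mx for x ≥ 2: 1.94, 0.92, 0.91, 0.87, 0.72, 0.49, 0.12 → sum = 5.97
V_2 = 5.97 / l_2 = 5.97 / 0.97 = 6.154639… → 6.155

6.155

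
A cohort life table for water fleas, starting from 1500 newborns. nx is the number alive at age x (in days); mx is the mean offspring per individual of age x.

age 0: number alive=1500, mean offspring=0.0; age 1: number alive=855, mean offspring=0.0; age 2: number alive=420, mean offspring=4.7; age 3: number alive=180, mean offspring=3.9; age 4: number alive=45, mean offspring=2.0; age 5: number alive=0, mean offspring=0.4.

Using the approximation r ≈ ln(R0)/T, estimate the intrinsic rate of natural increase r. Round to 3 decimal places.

0.264

lx = nx/n0 = nx/1500: 1, 0.57, 0.28, 0.12, 0.03, 0
R0 = Σ lx·mx = 0 + 0 + 1.316 + 0.468 + 0.06 + 0 = 1.844
Σ x·lx·mx = 4.276; T = 4.276/1.844 = 2.31887…
r ≈ ln(R0)/T = ln(1.844)/2.31887… = 0.26389… → 0.264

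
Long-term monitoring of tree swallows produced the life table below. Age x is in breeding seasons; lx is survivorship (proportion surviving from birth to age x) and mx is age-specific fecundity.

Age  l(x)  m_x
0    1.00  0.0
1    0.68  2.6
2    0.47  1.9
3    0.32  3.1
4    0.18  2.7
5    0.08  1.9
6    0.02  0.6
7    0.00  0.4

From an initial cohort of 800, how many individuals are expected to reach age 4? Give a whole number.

Expected survivors = N0 · l_4 = 800 × 0.18 = 144 → 144

144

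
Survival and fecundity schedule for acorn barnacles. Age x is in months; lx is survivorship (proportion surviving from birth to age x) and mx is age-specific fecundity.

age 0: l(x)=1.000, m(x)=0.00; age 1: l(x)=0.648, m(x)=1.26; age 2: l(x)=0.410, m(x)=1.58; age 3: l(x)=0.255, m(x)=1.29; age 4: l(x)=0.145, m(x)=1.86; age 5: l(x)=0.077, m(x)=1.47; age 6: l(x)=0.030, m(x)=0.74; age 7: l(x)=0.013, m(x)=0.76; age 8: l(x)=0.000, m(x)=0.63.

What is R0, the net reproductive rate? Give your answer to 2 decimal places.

lx·mx by age: 0, 0.81648, 0.6478, 0.32895, 0.2697, 0.11319, 0.0222, 0.00988, 0
R0 = Σ lx·mx = 2.2082 → 2.21

2.21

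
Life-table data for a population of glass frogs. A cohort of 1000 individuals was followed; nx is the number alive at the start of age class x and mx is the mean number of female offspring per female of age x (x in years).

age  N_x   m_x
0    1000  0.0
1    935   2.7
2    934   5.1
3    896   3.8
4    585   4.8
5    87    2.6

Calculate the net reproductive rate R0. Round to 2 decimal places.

lx = nx/n0 = nx/1000: 1, 0.935, 0.934, 0.896, 0.585, 0.087
lx·mx by age: 0, 2.5245, 4.7634, 3.4048, 2.808, 0.2262
R0 = Σ lx·mx = 13.7269 → 13.73

13.73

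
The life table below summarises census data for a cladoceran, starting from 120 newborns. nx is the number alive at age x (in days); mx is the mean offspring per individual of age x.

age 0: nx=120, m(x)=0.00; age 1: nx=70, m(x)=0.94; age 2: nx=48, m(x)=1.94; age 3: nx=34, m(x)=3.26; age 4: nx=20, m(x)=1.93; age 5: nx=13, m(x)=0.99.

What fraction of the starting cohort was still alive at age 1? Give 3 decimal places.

0.583

l_1 = n_1/n_0 = 70/120 = 0.583333… → 0.583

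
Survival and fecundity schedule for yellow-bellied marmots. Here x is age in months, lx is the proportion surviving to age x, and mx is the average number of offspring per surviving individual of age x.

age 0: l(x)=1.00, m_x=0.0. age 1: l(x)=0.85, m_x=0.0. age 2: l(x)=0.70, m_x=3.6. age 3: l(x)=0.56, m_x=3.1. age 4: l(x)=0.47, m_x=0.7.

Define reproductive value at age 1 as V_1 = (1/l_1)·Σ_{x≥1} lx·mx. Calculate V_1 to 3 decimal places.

lx·mx for x ≥ 1: 0, 2.52, 1.736, 0.329 → sum = 4.585
V_1 = 4.585 / l_1 = 4.585 / 0.85 = 5.394118… → 5.394

5.394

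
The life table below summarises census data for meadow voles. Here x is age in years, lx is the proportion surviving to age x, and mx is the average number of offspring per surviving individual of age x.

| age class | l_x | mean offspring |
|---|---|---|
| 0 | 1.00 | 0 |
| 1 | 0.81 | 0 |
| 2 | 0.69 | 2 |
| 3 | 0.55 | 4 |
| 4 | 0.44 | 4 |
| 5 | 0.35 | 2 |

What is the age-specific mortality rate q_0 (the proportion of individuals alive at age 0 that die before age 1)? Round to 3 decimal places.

0.190

q_0 = (l_0 − l_1) / l_0 = (1 − 0.81) / 1
     = 0.19 / 1 = 0.19 → 0.190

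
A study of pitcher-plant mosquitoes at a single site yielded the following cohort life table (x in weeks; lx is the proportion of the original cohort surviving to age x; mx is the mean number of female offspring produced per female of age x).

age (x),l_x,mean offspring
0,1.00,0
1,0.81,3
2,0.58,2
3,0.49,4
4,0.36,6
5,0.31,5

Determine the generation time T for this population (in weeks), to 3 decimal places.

lx·mx: 0, 2.43, 1.16, 1.96, 2.16, 1.55 → R0 = 9.26
x·lx·mx: 0, 2.43, 2.32, 5.88, 8.64, 7.75 → Σ = 27.02
T = 27.02 / 9.26 = 2.917927… → 2.918

2.918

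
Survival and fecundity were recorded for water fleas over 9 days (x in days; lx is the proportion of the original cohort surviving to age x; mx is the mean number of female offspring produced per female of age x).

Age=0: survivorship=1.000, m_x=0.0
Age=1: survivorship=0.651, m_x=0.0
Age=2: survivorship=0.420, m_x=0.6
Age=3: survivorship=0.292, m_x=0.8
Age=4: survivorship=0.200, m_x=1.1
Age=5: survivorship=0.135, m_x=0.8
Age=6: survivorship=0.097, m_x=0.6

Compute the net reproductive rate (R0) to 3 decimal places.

lx·mx by age: 0, 0, 0.252, 0.2336, 0.22, 0.108, 0.0582
R0 = Σ lx·mx = 0.8718 → 0.872

0.872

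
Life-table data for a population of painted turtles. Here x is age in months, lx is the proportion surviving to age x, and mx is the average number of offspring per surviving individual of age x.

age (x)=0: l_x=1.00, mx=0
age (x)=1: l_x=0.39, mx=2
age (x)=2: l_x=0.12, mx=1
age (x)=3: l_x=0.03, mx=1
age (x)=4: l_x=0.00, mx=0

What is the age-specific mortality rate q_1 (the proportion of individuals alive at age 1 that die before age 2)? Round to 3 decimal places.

0.692

q_1 = (l_1 − l_2) / l_1 = (0.39 − 0.12) / 0.39
     = 0.27 / 0.39 = 0.692308… → 0.692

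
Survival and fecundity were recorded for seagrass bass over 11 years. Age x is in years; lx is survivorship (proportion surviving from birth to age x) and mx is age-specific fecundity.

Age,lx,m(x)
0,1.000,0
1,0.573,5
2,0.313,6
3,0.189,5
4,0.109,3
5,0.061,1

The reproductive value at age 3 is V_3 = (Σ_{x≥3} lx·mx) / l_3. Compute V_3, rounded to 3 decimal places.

7.053

lx·mx for x ≥ 3: 0.945, 0.327, 0.061 → sum = 1.333
V_3 = 1.333 / l_3 = 1.333 / 0.189 = 7.05291… → 7.053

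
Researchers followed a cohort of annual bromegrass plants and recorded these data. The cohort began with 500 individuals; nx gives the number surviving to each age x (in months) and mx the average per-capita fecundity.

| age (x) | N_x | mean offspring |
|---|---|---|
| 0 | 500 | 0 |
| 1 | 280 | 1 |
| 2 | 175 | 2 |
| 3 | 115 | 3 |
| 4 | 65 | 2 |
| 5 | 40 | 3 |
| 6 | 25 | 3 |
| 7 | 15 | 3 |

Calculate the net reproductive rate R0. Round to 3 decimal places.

lx = nx/n0 = nx/500: 1, 0.56, 0.35, 0.23, 0.13, 0.08, 0.05, 0.03
lx·mx by age: 0, 0.56, 0.7, 0.69, 0.26, 0.24, 0.15, 0.09
R0 = Σ lx·mx = 2.69 → 2.690

2.690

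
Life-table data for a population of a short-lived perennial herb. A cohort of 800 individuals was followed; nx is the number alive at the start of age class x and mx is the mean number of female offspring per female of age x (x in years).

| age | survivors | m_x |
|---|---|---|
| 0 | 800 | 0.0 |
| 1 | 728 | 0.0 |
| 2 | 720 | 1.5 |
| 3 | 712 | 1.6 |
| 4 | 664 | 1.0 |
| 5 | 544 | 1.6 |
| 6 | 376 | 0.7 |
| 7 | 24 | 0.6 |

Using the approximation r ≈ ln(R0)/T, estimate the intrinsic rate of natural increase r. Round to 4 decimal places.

lx = nx/n0 = nx/800: 1, 0.91, 0.9, 0.89, 0.83, 0.68, 0.47, 0.03
R0 = Σ lx·mx = 0 + 0 + 1.35 + 1.424 + 0.83 + 1.088 + 0.329 + 0.018 = 5.039
Σ x·lx·mx = 17.832; T = 17.832/5.039 = 3.5388…
r ≈ ln(R0)/T = ln(5.039)/3.5388… = 0.456994… → 0.4570

0.4570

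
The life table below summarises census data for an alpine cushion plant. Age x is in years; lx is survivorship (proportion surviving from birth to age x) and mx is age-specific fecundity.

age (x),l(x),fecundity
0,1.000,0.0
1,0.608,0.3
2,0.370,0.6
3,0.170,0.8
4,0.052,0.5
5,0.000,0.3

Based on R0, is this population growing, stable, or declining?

declining

R0 = Σ lx·mx = 0 + 0.1824 + 0.222 + 0.136 + 0.026 + 0 = 0.5664
R0 < 1, so the population is declining.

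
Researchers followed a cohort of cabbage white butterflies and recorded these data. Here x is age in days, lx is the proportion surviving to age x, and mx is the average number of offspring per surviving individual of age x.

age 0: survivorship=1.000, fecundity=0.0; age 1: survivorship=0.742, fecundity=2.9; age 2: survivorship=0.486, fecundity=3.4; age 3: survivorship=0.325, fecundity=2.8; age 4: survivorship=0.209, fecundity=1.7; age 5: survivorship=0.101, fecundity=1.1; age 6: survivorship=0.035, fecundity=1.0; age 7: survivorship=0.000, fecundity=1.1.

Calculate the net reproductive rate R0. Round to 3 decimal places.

lx·mx by age: 0, 2.1518, 1.6524, 0.91, 0.3553, 0.1111, 0.035, 0
R0 = Σ lx·mx = 5.2156 → 5.216

5.216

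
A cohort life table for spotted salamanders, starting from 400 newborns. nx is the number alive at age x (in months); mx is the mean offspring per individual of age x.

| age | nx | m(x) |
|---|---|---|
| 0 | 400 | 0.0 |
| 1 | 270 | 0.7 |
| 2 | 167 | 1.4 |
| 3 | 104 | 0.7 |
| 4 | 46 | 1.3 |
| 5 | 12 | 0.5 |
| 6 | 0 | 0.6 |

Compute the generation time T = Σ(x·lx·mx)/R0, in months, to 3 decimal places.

lx = nx/n0 = nx/400: 1, 0.675, 0.4175, 0.26, 0.115, 0.03, 0
lx·mx: 0, 0.4725, 0.5845, 0.182, 0.1495, 0.015, 0 → R0 = 1.4035
x·lx·mx: 0, 0.4725, 1.169, 0.546, 0.598, 0.075, 0 → Σ = 2.8605
T = 2.8605 / 1.4035 = 2.038119… → 2.038

2.038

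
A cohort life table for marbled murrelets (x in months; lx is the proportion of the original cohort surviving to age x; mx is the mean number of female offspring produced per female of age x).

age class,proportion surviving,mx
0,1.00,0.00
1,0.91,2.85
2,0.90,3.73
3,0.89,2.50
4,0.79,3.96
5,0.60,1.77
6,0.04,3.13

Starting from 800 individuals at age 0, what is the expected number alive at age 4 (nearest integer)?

632

Expected survivors = N0 · l_4 = 800 × 0.79 = 632 → 632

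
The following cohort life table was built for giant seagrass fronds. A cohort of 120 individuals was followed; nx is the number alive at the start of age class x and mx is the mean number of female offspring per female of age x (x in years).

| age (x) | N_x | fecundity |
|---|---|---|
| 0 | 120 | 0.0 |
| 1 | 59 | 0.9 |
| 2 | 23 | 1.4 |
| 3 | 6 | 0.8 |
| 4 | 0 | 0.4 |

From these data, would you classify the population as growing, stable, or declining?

declining

lx = nx/n0 = nx/120: 1, 0.49167…, 0.19167…, 0.05, 0
R0 = Σ lx·mx = 0 + 0.4425… + 0.268333… + 0.04 + 0 = 0.750833…
R0 < 1, so the population is declining.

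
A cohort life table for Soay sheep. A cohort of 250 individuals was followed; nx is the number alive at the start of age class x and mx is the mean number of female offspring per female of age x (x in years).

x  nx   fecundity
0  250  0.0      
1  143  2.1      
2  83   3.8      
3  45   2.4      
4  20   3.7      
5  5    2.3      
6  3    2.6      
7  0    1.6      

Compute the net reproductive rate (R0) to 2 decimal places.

lx = nx/n0 = nx/250: 1, 0.572, 0.332, 0.18, 0.08, 0.02, 0.012, 0
lx·mx by age: 0, 1.2012, 1.2616, 0.432, 0.296, 0.046, 0.0312, 0
R0 = Σ lx·mx = 3.268 → 3.27

3.27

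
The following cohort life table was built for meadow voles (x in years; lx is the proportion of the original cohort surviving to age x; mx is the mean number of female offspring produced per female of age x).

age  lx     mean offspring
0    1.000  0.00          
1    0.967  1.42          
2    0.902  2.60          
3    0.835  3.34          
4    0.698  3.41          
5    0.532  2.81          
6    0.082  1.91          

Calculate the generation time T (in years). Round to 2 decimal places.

lx·mx: 0, 1.37314, 2.3452, 2.7889, 2.38018, 1.49492, 0.15662 → R0 = 10.53896
x·lx·mx: 0, 1.37314, 4.6904, 8.3667, 9.52072, 7.4746, 0.93972 → Σ = 32.36528
T = 32.36528 / 10.53896 = 3.071013… → 3.07

3.07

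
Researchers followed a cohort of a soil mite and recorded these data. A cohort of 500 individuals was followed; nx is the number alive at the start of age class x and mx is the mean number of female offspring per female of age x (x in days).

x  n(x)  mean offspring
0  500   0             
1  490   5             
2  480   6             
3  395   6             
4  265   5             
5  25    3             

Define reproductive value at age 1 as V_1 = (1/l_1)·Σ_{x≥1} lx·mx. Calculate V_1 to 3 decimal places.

lx = nx/n0 = nx/500: 1, 0.98, 0.96, 0.79, 0.53, 0.05
lx·mx for x ≥ 1: 4.9, 5.76, 4.74, 2.65, 0.15 → sum = 18.2
V_1 = 18.2 / l_1 = 18.2 / 0.98 = 18.571429… → 18.571

18.571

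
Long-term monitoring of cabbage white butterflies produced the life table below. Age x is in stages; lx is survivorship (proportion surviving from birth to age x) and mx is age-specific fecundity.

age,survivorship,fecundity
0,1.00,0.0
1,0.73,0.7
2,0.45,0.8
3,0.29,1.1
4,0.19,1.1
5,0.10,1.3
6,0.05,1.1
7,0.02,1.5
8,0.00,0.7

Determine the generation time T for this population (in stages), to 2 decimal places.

2.61

lx·mx: 0, 0.511, 0.36, 0.319, 0.209, 0.13, 0.055, 0.03, 0 → R0 = 1.614
x·lx·mx: 0, 0.511, 0.72, 0.957, 0.836, 0.65, 0.33, 0.21, 0 → Σ = 4.214
T = 4.214 / 1.614 = 2.610905… → 2.61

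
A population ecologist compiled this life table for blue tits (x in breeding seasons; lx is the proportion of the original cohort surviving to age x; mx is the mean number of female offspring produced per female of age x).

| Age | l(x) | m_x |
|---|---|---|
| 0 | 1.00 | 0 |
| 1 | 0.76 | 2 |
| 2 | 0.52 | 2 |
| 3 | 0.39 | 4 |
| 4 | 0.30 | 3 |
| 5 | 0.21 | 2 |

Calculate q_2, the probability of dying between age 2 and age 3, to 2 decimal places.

q_2 = (l_2 − l_3) / l_2 = (0.52 − 0.39) / 0.52
     = 0.13 / 0.52 = 0.25 → 0.25

0.25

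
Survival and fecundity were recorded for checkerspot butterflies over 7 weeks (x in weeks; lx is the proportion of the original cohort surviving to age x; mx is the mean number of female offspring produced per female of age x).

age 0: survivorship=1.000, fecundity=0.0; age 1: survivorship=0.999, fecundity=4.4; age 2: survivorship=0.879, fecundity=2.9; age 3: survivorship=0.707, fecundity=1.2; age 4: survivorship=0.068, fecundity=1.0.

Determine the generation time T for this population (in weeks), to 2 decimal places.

1.57

lx·mx: 0, 4.3956, 2.5491, 0.8484, 0.068 → R0 = 7.8611
x·lx·mx: 0, 4.3956, 5.0982, 2.5452, 0.272 → Σ = 12.311
T = 12.311 / 7.8611 = 1.566066… → 1.57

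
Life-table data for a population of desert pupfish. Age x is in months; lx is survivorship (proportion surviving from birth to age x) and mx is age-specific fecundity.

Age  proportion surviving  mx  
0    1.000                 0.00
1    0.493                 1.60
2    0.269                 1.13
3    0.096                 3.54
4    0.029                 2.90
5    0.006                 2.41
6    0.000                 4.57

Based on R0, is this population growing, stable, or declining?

R0 = Σ lx·mx = 0 + 0.7888 + 0.30397 + 0.33984 + 0.0841 + 0.01446 + 0 = 1.53117
R0 > 1, so the population is growing.

growing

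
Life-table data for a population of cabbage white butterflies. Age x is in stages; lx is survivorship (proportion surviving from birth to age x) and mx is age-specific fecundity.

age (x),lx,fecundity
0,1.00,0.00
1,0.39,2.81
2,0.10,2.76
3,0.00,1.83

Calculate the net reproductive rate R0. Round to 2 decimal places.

lx·mx by age: 0, 1.0959, 0.276, 0
R0 = Σ lx·mx = 1.3719 → 1.37

1.37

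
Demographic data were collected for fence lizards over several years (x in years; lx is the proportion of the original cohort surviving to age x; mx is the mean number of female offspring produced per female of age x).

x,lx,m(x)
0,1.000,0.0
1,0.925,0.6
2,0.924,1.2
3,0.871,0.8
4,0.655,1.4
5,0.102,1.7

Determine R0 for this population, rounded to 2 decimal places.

lx·mx by age: 0, 0.555, 1.1088, 0.6968, 0.917, 0.1734
R0 = Σ lx·mx = 3.451 → 3.45

3.45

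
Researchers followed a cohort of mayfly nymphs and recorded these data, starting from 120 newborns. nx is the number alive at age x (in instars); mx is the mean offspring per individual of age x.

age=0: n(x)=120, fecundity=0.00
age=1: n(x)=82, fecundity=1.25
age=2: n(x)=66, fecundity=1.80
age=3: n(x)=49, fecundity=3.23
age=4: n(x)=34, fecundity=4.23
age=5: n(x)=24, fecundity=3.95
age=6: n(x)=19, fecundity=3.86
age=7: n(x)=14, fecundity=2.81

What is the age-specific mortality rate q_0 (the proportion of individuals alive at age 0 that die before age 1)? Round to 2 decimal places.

lx = nx/n0 = nx/120: 1, 0.68333…, 0.55, 0.40833…, 0.28333…, 0.2, 0.15833…, 0.11667…
q_0 = (l_0 − l_1) / l_0 = (1 − 0.683333…) / 1
     = 0.316667… / 1 = 0.316667… → 0.32

0.32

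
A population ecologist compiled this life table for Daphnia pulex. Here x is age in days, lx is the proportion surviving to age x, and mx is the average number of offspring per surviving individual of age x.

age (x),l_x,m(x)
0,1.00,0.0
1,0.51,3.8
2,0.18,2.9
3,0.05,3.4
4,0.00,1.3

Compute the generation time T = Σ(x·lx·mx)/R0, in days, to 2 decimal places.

lx·mx: 0, 1.938, 0.522, 0.17, 0 → R0 = 2.63
x·lx·mx: 0, 1.938, 1.044, 0.51, 0 → Σ = 3.492
T = 3.492 / 2.63 = 1.327757… → 1.33

1.33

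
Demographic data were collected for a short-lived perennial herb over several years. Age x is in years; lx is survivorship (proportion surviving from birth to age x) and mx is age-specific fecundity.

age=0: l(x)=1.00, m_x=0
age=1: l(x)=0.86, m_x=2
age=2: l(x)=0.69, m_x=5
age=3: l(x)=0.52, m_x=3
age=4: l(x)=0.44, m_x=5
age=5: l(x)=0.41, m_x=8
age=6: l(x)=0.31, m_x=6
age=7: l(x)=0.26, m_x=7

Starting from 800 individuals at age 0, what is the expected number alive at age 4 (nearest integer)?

Expected survivors = N0 · l_4 = 800 × 0.44 = 352 → 352

352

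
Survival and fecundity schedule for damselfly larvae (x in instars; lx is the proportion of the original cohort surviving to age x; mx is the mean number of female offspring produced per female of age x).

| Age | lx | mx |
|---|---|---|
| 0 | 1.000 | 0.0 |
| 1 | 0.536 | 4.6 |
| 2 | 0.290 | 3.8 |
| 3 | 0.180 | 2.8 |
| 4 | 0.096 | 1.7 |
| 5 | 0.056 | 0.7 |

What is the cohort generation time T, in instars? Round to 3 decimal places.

lx·mx: 0, 2.4656, 1.102, 0.504, 0.1632, 0.0392 → R0 = 4.274
x·lx·mx: 0, 2.4656, 2.204, 1.512, 0.6528, 0.196 → Σ = 7.0304
T = 7.0304 / 4.274 = 1.644923… → 1.645

1.645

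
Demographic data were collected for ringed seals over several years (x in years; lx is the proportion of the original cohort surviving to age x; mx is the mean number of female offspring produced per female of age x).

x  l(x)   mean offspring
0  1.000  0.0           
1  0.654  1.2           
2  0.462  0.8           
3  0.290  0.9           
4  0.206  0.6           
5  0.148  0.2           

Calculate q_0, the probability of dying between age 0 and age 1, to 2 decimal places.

0.35

q_0 = (l_0 − l_1) / l_0 = (1 − 0.654) / 1
     = 0.346 / 1 = 0.346 → 0.35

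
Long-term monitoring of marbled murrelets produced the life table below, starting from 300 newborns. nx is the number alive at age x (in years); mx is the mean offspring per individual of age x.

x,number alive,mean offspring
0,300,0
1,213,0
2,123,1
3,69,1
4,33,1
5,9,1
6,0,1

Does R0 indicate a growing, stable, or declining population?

lx = nx/n0 = nx/300: 1, 0.71, 0.41, 0.23, 0.11, 0.03, 0
R0 = Σ lx·mx = 0 + 0 + 0.41 + 0.23 + 0.11 + 0.03 + 0 = 0.78
R0 < 1, so the population is declining.

declining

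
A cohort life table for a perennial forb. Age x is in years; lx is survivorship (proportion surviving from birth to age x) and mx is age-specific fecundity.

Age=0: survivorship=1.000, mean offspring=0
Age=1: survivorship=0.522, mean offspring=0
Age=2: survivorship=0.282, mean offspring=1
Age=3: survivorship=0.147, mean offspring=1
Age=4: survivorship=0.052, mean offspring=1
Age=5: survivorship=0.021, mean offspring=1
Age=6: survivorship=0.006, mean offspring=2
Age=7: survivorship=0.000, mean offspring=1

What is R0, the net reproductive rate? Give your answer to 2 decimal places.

0.51

lx·mx by age: 0, 0, 0.282, 0.147, 0.052, 0.021, 0.012, 0
R0 = Σ lx·mx = 0.514 → 0.51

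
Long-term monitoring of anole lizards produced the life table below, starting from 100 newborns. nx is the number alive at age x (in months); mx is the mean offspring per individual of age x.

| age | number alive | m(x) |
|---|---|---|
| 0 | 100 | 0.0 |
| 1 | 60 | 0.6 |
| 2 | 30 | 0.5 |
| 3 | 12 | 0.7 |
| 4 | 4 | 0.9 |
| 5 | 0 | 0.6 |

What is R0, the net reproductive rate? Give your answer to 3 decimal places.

0.630

lx = nx/n0 = nx/100: 1, 0.6, 0.3, 0.12, 0.04, 0
lx·mx by age: 0, 0.36, 0.15, 0.084, 0.036, 0
R0 = Σ lx·mx = 0.63 → 0.630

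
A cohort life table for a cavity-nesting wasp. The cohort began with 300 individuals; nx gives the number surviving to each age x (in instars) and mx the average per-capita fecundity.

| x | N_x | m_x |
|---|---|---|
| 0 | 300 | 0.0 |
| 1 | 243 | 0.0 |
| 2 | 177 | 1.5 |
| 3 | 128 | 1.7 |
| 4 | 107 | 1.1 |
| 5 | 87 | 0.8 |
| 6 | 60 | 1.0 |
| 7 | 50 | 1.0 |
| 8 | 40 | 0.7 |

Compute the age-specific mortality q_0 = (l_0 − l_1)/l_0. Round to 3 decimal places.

0.190

lx = nx/n0 = nx/300: 1, 0.81, 0.59, 0.42667…, 0.35667…, 0.29, 0.2, 0.16667…, 0.13333…
q_0 = (l_0 − l_1) / l_0 = (1 − 0.81) / 1
     = 0.19 / 1 = 0.19 → 0.190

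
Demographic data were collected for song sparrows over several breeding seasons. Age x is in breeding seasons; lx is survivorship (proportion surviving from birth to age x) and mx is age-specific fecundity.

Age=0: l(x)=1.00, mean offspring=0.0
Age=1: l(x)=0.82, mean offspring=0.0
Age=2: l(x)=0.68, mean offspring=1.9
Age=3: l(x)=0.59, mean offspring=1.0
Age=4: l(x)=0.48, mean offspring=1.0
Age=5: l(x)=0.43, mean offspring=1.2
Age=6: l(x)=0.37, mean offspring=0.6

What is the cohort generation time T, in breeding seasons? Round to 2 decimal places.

3.29

lx·mx: 0, 0, 1.292, 0.59, 0.48, 0.516, 0.222 → R0 = 3.1
x·lx·mx: 0, 0, 2.584, 1.77, 1.92, 2.58, 1.332 → Σ = 10.186
T = 10.186 / 3.1 = 3.285806… → 3.29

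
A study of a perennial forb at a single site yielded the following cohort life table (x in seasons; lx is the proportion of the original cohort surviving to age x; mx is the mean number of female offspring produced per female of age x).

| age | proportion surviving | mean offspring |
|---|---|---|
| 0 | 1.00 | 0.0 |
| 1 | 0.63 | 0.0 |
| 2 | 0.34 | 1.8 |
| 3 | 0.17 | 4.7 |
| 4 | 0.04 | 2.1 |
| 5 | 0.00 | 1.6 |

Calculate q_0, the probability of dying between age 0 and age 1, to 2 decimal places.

q_0 = (l_0 − l_1) / l_0 = (1 − 0.63) / 1
     = 0.37 / 1 = 0.37 → 0.37

0.37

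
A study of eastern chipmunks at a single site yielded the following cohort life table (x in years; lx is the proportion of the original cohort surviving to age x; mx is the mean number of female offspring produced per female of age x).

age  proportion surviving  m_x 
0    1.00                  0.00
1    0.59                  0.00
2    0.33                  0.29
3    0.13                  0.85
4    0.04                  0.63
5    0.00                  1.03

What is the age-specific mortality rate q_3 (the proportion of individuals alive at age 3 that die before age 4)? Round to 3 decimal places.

0.692

q_3 = (l_3 − l_4) / l_3 = (0.13 − 0.04) / 0.13
     = 0.09 / 0.13 = 0.692308… → 0.692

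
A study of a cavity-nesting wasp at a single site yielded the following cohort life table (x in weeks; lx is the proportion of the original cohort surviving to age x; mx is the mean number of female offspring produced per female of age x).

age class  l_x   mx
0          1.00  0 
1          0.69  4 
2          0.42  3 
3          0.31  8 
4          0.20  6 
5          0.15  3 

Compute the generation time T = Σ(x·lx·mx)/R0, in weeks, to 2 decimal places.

lx·mx: 0, 2.76, 1.26, 2.48, 1.2, 0.45 → R0 = 8.15
x·lx·mx: 0, 2.76, 2.52, 7.44, 4.8, 2.25 → Σ = 19.77
T = 19.77 / 8.15 = 2.425767… → 2.43

2.43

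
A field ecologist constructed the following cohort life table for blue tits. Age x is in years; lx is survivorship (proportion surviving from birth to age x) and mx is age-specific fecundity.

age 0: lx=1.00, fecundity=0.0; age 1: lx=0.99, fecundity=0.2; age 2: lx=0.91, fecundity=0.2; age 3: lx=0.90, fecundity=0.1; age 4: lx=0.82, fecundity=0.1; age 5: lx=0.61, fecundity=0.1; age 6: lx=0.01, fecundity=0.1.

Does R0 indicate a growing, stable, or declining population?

declining

R0 = Σ lx·mx = 0 + 0.198 + 0.182 + 0.09 + 0.082 + 0.061 + 0.001 = 0.614
R0 < 1, so the population is declining.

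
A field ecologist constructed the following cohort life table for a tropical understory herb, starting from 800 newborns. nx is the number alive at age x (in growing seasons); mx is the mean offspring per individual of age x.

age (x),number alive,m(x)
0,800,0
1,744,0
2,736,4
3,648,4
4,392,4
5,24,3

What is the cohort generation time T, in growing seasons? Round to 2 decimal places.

2.83

lx = nx/n0 = nx/800: 1, 0.93, 0.92, 0.81, 0.49, 0.03
lx·mx: 0, 0, 3.68, 3.24, 1.96, 0.09 → R0 = 8.97
x·lx·mx: 0, 0, 7.36, 9.72, 7.84, 0.45 → Σ = 25.37
T = 25.37 / 8.97 = 2.828317… → 2.83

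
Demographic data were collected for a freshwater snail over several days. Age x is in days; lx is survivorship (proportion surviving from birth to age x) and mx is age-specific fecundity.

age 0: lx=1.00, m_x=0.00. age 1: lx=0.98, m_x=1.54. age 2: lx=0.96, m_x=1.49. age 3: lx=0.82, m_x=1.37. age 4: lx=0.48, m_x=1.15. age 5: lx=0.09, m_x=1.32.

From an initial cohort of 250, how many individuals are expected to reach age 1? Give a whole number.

Expected survivors = N0 · l_1 = 250 × 0.98 = 245 → 245

245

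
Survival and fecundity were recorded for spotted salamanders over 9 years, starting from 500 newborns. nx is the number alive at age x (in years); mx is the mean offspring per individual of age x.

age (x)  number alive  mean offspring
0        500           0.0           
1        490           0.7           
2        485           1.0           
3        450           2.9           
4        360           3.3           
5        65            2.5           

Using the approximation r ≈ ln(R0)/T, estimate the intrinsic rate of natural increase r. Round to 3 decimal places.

lx = nx/n0 = nx/500: 1, 0.98, 0.97, 0.9, 0.72, 0.13
R0 = Σ lx·mx = 0 + 0.686 + 0.97 + 2.61 + 2.376 + 0.325 = 6.967
Σ x·lx·mx = 21.585; T = 21.585/6.967 = 3.09818…
r ≈ ln(R0)/T = ln(6.967)/3.09818… = 0.62656… → 0.627

0.627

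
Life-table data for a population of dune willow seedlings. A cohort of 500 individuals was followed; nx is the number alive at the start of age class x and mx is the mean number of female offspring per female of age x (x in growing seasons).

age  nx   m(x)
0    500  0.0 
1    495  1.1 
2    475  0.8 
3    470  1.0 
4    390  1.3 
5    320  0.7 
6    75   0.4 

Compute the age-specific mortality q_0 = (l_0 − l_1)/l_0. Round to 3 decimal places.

0.010

lx = nx/n0 = nx/500: 1, 0.99, 0.95, 0.94, 0.78, 0.64, 0.15
q_0 = (l_0 − l_1) / l_0 = (1 − 0.99) / 1
     = 0.01 / 1 = 0.01 → 0.010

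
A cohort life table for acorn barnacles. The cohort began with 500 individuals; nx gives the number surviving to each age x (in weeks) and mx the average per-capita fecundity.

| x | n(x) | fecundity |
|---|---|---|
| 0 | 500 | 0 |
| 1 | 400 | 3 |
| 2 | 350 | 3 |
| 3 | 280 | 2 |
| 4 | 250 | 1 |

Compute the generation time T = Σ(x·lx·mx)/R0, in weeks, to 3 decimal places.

lx = nx/n0 = nx/500: 1, 0.8, 0.7, 0.56, 0.5
lx·mx: 0, 2.4, 2.1, 1.12, 0.5 → R0 = 6.12
x·lx·mx: 0, 2.4, 4.2, 3.36, 2 → Σ = 11.96
T = 11.96 / 6.12 = 1.954248… → 1.954

1.954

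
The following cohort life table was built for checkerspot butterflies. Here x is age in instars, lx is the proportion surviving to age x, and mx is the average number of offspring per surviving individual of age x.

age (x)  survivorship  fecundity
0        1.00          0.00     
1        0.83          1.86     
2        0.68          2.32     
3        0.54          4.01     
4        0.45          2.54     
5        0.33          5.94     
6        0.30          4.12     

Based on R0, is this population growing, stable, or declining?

R0 = Σ lx·mx = 0 + 1.5438 + 1.5776 + 2.1654 + 1.143 + 1.9602 + 1.236 = 9.626
R0 > 1, so the population is growing.

growing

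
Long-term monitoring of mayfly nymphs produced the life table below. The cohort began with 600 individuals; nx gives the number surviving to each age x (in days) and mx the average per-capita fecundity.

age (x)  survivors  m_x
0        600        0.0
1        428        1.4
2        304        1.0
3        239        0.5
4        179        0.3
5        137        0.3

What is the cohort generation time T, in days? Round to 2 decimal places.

lx = nx/n0 = nx/600: 1, 0.71333…, 0.50667…, 0.39833…, 0.29833…, 0.22833…
lx·mx: 0, 0.998667…, 0.506667…, 0.199167…, 0.0895…, 0.0685… → R0 = 1.8625…
x·lx·mx: 0, 0.998667…, 1.013333…, 0.5975…, 0.358…, 0.3425… → Σ = 3.31…
T = 3.31… / 1.8625… = 1.777181… → 1.78

1.78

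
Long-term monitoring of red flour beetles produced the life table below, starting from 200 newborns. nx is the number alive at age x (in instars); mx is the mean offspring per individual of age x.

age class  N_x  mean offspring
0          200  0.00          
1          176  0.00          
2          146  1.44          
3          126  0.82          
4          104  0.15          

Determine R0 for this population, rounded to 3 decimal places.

lx = nx/n0 = nx/200: 1, 0.88, 0.73, 0.63, 0.52
lx·mx by age: 0, 0, 1.0512, 0.5166, 0.078
R0 = Σ lx·mx = 1.6458 → 1.646

1.646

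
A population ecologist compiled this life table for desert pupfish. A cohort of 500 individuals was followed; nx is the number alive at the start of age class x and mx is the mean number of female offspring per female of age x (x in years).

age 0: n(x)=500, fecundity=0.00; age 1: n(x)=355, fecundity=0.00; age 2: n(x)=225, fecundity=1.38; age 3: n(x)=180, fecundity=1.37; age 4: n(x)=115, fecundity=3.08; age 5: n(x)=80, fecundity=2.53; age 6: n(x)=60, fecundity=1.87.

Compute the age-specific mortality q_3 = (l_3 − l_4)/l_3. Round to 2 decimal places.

lx = nx/n0 = nx/500: 1, 0.71, 0.45, 0.36, 0.23, 0.16, 0.12
q_3 = (l_3 − l_4) / l_3 = (0.36 − 0.23) / 0.36
     = 0.13 / 0.36 = 0.361111… → 0.36

0.36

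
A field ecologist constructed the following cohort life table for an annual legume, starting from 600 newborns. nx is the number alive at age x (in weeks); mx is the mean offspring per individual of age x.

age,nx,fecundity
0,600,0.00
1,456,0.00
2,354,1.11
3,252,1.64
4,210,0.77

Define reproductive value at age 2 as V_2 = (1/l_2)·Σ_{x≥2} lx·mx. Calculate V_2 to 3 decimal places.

lx = nx/n0 = nx/600: 1, 0.76, 0.59, 0.42, 0.35
lx·mx for x ≥ 2: 0.6549, 0.6888, 0.2695 → sum = 1.6132
V_2 = 1.6132 / l_2 = 1.6132 / 0.59 = 2.734237… → 2.734

2.734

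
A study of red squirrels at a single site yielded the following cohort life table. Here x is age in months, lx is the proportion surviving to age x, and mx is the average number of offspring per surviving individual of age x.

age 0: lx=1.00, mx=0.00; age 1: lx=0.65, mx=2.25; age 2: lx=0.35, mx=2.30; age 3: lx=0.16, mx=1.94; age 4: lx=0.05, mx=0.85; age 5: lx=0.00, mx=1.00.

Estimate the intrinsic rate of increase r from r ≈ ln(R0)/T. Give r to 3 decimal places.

0.605

R0 = Σ lx·mx = 0 + 1.4625 + 0.805 + 0.3104 + 0.0425 + 0 = 2.6204
Σ x·lx·mx = 4.1737; T = 4.1737/2.6204 = 1.59277…
r ≈ ln(R0)/T = ln(2.6204)/1.59277… = 0.60481… → 0.605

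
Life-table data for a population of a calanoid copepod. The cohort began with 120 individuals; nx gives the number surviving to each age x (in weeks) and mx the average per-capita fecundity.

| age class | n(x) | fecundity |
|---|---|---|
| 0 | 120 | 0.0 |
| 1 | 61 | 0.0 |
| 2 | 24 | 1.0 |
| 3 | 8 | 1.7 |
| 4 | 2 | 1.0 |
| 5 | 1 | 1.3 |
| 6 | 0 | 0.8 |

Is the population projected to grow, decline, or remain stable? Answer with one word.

declining

lx = nx/n0 = nx/120: 1, 0.50833…, 0.2, 0.06667…, 0.01667…, 0.00833…, 0
R0 = Σ lx·mx = 0 + 0 + 0.2 + 0.113333… + 0.016667… + 0.010833… + 0 = 0.340833…
R0 < 1, so the population is declining.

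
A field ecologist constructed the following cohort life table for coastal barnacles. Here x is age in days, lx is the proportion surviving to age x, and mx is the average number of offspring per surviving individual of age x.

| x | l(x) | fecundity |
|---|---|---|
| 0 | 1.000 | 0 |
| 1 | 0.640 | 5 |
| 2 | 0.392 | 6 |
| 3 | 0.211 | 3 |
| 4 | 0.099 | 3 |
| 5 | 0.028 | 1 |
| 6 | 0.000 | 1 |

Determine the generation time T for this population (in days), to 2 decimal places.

1.71

lx·mx: 0, 3.2, 2.352, 0.633, 0.297, 0.028, 0 → R0 = 6.51
x·lx·mx: 0, 3.2, 4.704, 1.899, 1.188, 0.14, 0 → Σ = 11.131
T = 11.131 / 6.51 = 1.709831… → 1.71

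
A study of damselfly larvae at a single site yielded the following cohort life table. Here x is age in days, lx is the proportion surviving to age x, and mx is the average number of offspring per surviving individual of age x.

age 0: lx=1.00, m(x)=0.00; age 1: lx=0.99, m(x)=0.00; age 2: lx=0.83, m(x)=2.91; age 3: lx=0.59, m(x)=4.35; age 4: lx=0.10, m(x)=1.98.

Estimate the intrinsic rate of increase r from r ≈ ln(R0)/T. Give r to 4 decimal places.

0.6395

R0 = Σ lx·mx = 0 + 0 + 2.4153 + 2.5665 + 0.198 = 5.1798
Σ x·lx·mx = 13.3221; T = 13.3221/5.1798 = 2.57193…
r ≈ ln(R0)/T = ln(5.1798)/2.57193… = 0.639506… → 0.6395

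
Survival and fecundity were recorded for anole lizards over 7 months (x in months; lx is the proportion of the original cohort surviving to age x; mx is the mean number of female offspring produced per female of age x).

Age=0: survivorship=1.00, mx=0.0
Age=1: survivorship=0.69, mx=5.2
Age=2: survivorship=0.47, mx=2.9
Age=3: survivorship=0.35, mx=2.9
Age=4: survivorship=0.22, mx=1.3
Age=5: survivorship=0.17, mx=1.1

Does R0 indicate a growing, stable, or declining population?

growing

R0 = Σ lx·mx = 0 + 3.588 + 1.363 + 1.015 + 0.286 + 0.187 = 6.439
R0 > 1, so the population is growing.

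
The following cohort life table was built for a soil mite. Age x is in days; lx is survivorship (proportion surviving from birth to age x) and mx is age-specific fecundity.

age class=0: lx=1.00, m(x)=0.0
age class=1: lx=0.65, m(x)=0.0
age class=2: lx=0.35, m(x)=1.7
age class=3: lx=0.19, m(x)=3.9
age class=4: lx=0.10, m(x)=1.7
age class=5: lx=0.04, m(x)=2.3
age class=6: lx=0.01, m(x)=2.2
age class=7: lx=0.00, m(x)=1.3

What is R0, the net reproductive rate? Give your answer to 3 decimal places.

lx·mx by age: 0, 0, 0.595, 0.741, 0.17, 0.092, 0.022, 0
R0 = Σ lx·mx = 1.62 → 1.620

1.620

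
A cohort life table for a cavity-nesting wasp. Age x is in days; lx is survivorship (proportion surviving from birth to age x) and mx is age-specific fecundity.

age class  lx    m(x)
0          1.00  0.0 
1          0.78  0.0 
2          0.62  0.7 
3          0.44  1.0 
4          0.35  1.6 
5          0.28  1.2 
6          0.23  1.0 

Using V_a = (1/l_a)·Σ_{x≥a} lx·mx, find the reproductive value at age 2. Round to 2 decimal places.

lx·mx for x ≥ 2: 0.434, 0.44, 0.56, 0.336, 0.23 → sum = 2
V_2 = 2 / l_2 = 2 / 0.62 = 3.225806… → 3.23

3.23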